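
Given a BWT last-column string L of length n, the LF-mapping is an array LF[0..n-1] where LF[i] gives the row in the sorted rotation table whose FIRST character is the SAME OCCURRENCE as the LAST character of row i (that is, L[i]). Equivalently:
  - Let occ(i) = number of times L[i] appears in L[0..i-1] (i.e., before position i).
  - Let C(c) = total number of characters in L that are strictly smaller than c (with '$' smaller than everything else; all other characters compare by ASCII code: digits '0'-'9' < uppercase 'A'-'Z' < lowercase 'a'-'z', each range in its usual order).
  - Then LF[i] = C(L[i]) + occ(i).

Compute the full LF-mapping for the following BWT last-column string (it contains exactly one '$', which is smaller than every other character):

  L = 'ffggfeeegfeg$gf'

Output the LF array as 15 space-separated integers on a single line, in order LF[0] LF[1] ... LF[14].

Answer: 5 6 10 11 7 1 2 3 12 8 4 13 0 14 9

Derivation:
Char counts: '$':1, 'e':4, 'f':5, 'g':5
C (first-col start): C('$')=0, C('e')=1, C('f')=5, C('g')=10
L[0]='f': occ=0, LF[0]=C('f')+0=5+0=5
L[1]='f': occ=1, LF[1]=C('f')+1=5+1=6
L[2]='g': occ=0, LF[2]=C('g')+0=10+0=10
L[3]='g': occ=1, LF[3]=C('g')+1=10+1=11
L[4]='f': occ=2, LF[4]=C('f')+2=5+2=7
L[5]='e': occ=0, LF[5]=C('e')+0=1+0=1
L[6]='e': occ=1, LF[6]=C('e')+1=1+1=2
L[7]='e': occ=2, LF[7]=C('e')+2=1+2=3
L[8]='g': occ=2, LF[8]=C('g')+2=10+2=12
L[9]='f': occ=3, LF[9]=C('f')+3=5+3=8
L[10]='e': occ=3, LF[10]=C('e')+3=1+3=4
L[11]='g': occ=3, LF[11]=C('g')+3=10+3=13
L[12]='$': occ=0, LF[12]=C('$')+0=0+0=0
L[13]='g': occ=4, LF[13]=C('g')+4=10+4=14
L[14]='f': occ=4, LF[14]=C('f')+4=5+4=9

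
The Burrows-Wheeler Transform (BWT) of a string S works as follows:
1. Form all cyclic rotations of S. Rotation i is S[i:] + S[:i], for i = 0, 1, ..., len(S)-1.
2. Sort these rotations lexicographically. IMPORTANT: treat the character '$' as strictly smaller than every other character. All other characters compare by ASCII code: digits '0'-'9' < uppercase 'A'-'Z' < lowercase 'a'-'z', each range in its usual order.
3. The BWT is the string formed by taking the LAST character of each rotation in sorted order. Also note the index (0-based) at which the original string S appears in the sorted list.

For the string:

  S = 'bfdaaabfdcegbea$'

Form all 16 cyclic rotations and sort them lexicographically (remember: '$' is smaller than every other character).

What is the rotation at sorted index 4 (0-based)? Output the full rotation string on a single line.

All 16 rotations (rotation i = S[i:]+S[:i]):
  rot[0] = bfdaaabfdcegbea$
  rot[1] = fdaaabfdcegbea$b
  rot[2] = daaabfdcegbea$bf
  rot[3] = aaabfdcegbea$bfd
  rot[4] = aabfdcegbea$bfda
  rot[5] = abfdcegbea$bfdaa
  rot[6] = bfdcegbea$bfdaaa
  rot[7] = fdcegbea$bfdaaab
  rot[8] = dcegbea$bfdaaabf
  rot[9] = cegbea$bfdaaabfd
  rot[10] = egbea$bfdaaabfdc
  rot[11] = gbea$bfdaaabfdce
  rot[12] = bea$bfdaaabfdceg
  rot[13] = ea$bfdaaabfdcegb
  rot[14] = a$bfdaaabfdcegbe
  rot[15] = $bfdaaabfdcegbea
Sorted (with $ < everything):
  sorted[0] = $bfdaaabfdcegbea
  sorted[1] = a$bfdaaabfdcegbe
  sorted[2] = aaabfdcegbea$bfd
  sorted[3] = aabfdcegbea$bfda
  sorted[4] = abfdcegbea$bfdaa
  sorted[5] = bea$bfdaaabfdceg
  sorted[6] = bfdaaabfdcegbea$
  sorted[7] = bfdcegbea$bfdaaa
  sorted[8] = cegbea$bfdaaabfd
  sorted[9] = daaabfdcegbea$bf
  sorted[10] = dcegbea$bfdaaabf
  sorted[11] = ea$bfdaaabfdcegb
  sorted[12] = egbea$bfdaaabfdc
  sorted[13] = fdaaabfdcegbea$b
  sorted[14] = fdcegbea$bfdaaab
  sorted[15] = gbea$bfdaaabfdce
sorted[4] = abfdcegbea$bfdaa

Answer: abfdcegbea$bfdaa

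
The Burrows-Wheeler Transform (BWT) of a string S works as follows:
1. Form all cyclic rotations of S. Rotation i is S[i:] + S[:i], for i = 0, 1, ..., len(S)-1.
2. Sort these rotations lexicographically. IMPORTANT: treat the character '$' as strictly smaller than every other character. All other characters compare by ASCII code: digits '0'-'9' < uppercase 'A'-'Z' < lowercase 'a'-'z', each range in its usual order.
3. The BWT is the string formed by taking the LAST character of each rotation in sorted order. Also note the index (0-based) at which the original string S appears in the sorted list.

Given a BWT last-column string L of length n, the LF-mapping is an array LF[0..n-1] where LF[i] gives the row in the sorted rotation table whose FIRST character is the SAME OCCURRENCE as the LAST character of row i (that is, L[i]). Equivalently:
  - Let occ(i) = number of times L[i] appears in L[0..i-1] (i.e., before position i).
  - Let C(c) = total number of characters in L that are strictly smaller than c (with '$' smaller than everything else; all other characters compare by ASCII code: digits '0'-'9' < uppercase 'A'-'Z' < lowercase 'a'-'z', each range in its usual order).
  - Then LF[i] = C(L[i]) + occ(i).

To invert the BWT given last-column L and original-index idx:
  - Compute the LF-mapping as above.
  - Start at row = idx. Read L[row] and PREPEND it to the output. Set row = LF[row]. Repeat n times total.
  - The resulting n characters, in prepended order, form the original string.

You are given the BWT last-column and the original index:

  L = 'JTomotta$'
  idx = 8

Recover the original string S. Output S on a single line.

Answer: tomatoTJ$

Derivation:
LF mapping: 1 2 5 4 6 7 8 3 0
Walk LF starting at row 8, prepending L[row]:
  step 1: row=8, L[8]='$', prepend. Next row=LF[8]=0
  step 2: row=0, L[0]='J', prepend. Next row=LF[0]=1
  step 3: row=1, L[1]='T', prepend. Next row=LF[1]=2
  step 4: row=2, L[2]='o', prepend. Next row=LF[2]=5
  step 5: row=5, L[5]='t', prepend. Next row=LF[5]=7
  step 6: row=7, L[7]='a', prepend. Next row=LF[7]=3
  step 7: row=3, L[3]='m', prepend. Next row=LF[3]=4
  step 8: row=4, L[4]='o', prepend. Next row=LF[4]=6
  step 9: row=6, L[6]='t', prepend. Next row=LF[6]=8
Reversed output: tomatoTJ$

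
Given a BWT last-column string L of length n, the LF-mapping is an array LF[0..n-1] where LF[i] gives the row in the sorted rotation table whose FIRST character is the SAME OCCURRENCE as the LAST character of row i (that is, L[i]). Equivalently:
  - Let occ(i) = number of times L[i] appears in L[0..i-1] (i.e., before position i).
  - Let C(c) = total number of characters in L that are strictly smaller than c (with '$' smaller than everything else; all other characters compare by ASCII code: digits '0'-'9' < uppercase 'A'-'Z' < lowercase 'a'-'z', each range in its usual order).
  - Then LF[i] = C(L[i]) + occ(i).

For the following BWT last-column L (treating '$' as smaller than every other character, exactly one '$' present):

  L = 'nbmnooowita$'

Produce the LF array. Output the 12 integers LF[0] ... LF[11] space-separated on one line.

Char counts: '$':1, 'a':1, 'b':1, 'i':1, 'm':1, 'n':2, 'o':3, 't':1, 'w':1
C (first-col start): C('$')=0, C('a')=1, C('b')=2, C('i')=3, C('m')=4, C('n')=5, C('o')=7, C('t')=10, C('w')=11
L[0]='n': occ=0, LF[0]=C('n')+0=5+0=5
L[1]='b': occ=0, LF[1]=C('b')+0=2+0=2
L[2]='m': occ=0, LF[2]=C('m')+0=4+0=4
L[3]='n': occ=1, LF[3]=C('n')+1=5+1=6
L[4]='o': occ=0, LF[4]=C('o')+0=7+0=7
L[5]='o': occ=1, LF[5]=C('o')+1=7+1=8
L[6]='o': occ=2, LF[6]=C('o')+2=7+2=9
L[7]='w': occ=0, LF[7]=C('w')+0=11+0=11
L[8]='i': occ=0, LF[8]=C('i')+0=3+0=3
L[9]='t': occ=0, LF[9]=C('t')+0=10+0=10
L[10]='a': occ=0, LF[10]=C('a')+0=1+0=1
L[11]='$': occ=0, LF[11]=C('$')+0=0+0=0

Answer: 5 2 4 6 7 8 9 11 3 10 1 0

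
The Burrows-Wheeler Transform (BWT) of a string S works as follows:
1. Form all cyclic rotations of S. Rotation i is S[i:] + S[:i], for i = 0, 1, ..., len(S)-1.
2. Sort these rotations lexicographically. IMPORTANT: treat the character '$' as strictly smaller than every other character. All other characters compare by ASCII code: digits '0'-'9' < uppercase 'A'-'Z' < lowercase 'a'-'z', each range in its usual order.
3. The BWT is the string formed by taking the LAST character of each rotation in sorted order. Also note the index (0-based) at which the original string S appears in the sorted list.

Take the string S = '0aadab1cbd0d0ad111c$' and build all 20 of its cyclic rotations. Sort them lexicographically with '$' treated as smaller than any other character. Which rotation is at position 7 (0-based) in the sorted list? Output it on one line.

All 20 rotations (rotation i = S[i:]+S[:i]):
  rot[0] = 0aadab1cbd0d0ad111c$
  rot[1] = aadab1cbd0d0ad111c$0
  rot[2] = adab1cbd0d0ad111c$0a
  rot[3] = dab1cbd0d0ad111c$0aa
  rot[4] = ab1cbd0d0ad111c$0aad
  rot[5] = b1cbd0d0ad111c$0aada
  rot[6] = 1cbd0d0ad111c$0aadab
  rot[7] = cbd0d0ad111c$0aadab1
  rot[8] = bd0d0ad111c$0aadab1c
  rot[9] = d0d0ad111c$0aadab1cb
  rot[10] = 0d0ad111c$0aadab1cbd
  rot[11] = d0ad111c$0aadab1cbd0
  rot[12] = 0ad111c$0aadab1cbd0d
  rot[13] = ad111c$0aadab1cbd0d0
  rot[14] = d111c$0aadab1cbd0d0a
  rot[15] = 111c$0aadab1cbd0d0ad
  rot[16] = 11c$0aadab1cbd0d0ad1
  rot[17] = 1c$0aadab1cbd0d0ad11
  rot[18] = c$0aadab1cbd0d0ad111
  rot[19] = $0aadab1cbd0d0ad111c
Sorted (with $ < everything):
  sorted[0] = $0aadab1cbd0d0ad111c
  sorted[1] = 0aadab1cbd0d0ad111c$
  sorted[2] = 0ad111c$0aadab1cbd0d
  sorted[3] = 0d0ad111c$0aadab1cbd
  sorted[4] = 111c$0aadab1cbd0d0ad
  sorted[5] = 11c$0aadab1cbd0d0ad1
  sorted[6] = 1c$0aadab1cbd0d0ad11
  sorted[7] = 1cbd0d0ad111c$0aadab
  sorted[8] = aadab1cbd0d0ad111c$0
  sorted[9] = ab1cbd0d0ad111c$0aad
  sorted[10] = ad111c$0aadab1cbd0d0
  sorted[11] = adab1cbd0d0ad111c$0a
  sorted[12] = b1cbd0d0ad111c$0aada
  sorted[13] = bd0d0ad111c$0aadab1c
  sorted[14] = c$0aadab1cbd0d0ad111
  sorted[15] = cbd0d0ad111c$0aadab1
  sorted[16] = d0ad111c$0aadab1cbd0
  sorted[17] = d0d0ad111c$0aadab1cb
  sorted[18] = d111c$0aadab1cbd0d0a
  sorted[19] = dab1cbd0d0ad111c$0aa
sorted[7] = 1cbd0d0ad111c$0aadab

Answer: 1cbd0d0ad111c$0aadab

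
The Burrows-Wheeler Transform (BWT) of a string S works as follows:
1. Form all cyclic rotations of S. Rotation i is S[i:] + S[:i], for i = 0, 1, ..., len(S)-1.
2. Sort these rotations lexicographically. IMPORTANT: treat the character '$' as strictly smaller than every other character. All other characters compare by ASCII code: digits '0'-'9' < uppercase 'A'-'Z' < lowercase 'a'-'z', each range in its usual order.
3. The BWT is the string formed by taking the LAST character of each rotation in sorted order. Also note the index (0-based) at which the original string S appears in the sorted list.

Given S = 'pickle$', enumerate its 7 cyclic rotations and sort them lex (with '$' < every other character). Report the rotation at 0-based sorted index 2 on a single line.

All 7 rotations (rotation i = S[i:]+S[:i]):
  rot[0] = pickle$
  rot[1] = ickle$p
  rot[2] = ckle$pi
  rot[3] = kle$pic
  rot[4] = le$pick
  rot[5] = e$pickl
  rot[6] = $pickle
Sorted (with $ < everything):
  sorted[0] = $pickle
  sorted[1] = ckle$pi
  sorted[2] = e$pickl
  sorted[3] = ickle$p
  sorted[4] = kle$pic
  sorted[5] = le$pick
  sorted[6] = pickle$
sorted[2] = e$pickl

Answer: e$pickl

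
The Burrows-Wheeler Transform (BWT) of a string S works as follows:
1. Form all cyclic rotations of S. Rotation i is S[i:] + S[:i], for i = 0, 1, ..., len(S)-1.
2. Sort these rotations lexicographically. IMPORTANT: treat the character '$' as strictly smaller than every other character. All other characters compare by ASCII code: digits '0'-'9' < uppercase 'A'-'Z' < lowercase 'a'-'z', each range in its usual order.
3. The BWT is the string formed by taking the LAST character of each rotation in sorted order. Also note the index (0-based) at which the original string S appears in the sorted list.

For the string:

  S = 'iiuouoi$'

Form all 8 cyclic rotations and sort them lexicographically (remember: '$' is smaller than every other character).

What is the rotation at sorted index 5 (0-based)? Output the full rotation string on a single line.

Answer: ouoi$iiu

Derivation:
All 8 rotations (rotation i = S[i:]+S[:i]):
  rot[0] = iiuouoi$
  rot[1] = iuouoi$i
  rot[2] = uouoi$ii
  rot[3] = ouoi$iiu
  rot[4] = uoi$iiuo
  rot[5] = oi$iiuou
  rot[6] = i$iiuouo
  rot[7] = $iiuouoi
Sorted (with $ < everything):
  sorted[0] = $iiuouoi
  sorted[1] = i$iiuouo
  sorted[2] = iiuouoi$
  sorted[3] = iuouoi$i
  sorted[4] = oi$iiuou
  sorted[5] = ouoi$iiu
  sorted[6] = uoi$iiuo
  sorted[7] = uouoi$ii
sorted[5] = ouoi$iiu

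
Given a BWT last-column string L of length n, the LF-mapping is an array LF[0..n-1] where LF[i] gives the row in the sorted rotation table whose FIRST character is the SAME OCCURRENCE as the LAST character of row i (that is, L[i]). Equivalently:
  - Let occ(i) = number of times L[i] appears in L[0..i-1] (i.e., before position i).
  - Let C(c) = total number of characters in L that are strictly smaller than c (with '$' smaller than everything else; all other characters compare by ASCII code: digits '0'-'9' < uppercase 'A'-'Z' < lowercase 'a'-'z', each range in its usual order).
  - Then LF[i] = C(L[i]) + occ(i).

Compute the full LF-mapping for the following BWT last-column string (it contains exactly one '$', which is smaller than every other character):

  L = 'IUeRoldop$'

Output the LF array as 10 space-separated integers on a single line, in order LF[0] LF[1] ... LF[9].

Answer: 1 3 5 2 7 6 4 8 9 0

Derivation:
Char counts: '$':1, 'I':1, 'R':1, 'U':1, 'd':1, 'e':1, 'l':1, 'o':2, 'p':1
C (first-col start): C('$')=0, C('I')=1, C('R')=2, C('U')=3, C('d')=4, C('e')=5, C('l')=6, C('o')=7, C('p')=9
L[0]='I': occ=0, LF[0]=C('I')+0=1+0=1
L[1]='U': occ=0, LF[1]=C('U')+0=3+0=3
L[2]='e': occ=0, LF[2]=C('e')+0=5+0=5
L[3]='R': occ=0, LF[3]=C('R')+0=2+0=2
L[4]='o': occ=0, LF[4]=C('o')+0=7+0=7
L[5]='l': occ=0, LF[5]=C('l')+0=6+0=6
L[6]='d': occ=0, LF[6]=C('d')+0=4+0=4
L[7]='o': occ=1, LF[7]=C('o')+1=7+1=8
L[8]='p': occ=0, LF[8]=C('p')+0=9+0=9
L[9]='$': occ=0, LF[9]=C('$')+0=0+0=0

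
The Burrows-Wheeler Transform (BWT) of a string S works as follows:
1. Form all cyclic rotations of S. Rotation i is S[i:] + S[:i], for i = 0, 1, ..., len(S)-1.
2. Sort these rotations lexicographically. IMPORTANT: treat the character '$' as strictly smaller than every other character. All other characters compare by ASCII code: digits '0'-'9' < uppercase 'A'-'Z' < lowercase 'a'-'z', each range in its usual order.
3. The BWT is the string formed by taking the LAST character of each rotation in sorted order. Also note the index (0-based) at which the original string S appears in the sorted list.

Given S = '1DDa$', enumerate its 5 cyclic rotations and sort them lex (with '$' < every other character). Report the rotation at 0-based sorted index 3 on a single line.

Answer: Da$1D

Derivation:
All 5 rotations (rotation i = S[i:]+S[:i]):
  rot[0] = 1DDa$
  rot[1] = DDa$1
  rot[2] = Da$1D
  rot[3] = a$1DD
  rot[4] = $1DDa
Sorted (with $ < everything):
  sorted[0] = $1DDa
  sorted[1] = 1DDa$
  sorted[2] = DDa$1
  sorted[3] = Da$1D
  sorted[4] = a$1DD
sorted[3] = Da$1D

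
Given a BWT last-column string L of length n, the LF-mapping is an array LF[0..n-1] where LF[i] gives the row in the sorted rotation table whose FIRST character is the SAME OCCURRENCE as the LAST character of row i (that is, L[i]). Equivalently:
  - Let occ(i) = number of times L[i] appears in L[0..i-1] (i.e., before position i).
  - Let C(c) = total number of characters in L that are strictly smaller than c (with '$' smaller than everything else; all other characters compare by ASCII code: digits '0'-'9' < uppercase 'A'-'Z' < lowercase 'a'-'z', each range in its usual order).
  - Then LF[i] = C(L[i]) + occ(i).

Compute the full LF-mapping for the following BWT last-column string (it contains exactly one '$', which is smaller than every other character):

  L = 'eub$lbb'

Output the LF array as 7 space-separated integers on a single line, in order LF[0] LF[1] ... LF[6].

Answer: 4 6 1 0 5 2 3

Derivation:
Char counts: '$':1, 'b':3, 'e':1, 'l':1, 'u':1
C (first-col start): C('$')=0, C('b')=1, C('e')=4, C('l')=5, C('u')=6
L[0]='e': occ=0, LF[0]=C('e')+0=4+0=4
L[1]='u': occ=0, LF[1]=C('u')+0=6+0=6
L[2]='b': occ=0, LF[2]=C('b')+0=1+0=1
L[3]='$': occ=0, LF[3]=C('$')+0=0+0=0
L[4]='l': occ=0, LF[4]=C('l')+0=5+0=5
L[5]='b': occ=1, LF[5]=C('b')+1=1+1=2
L[6]='b': occ=2, LF[6]=C('b')+2=1+2=3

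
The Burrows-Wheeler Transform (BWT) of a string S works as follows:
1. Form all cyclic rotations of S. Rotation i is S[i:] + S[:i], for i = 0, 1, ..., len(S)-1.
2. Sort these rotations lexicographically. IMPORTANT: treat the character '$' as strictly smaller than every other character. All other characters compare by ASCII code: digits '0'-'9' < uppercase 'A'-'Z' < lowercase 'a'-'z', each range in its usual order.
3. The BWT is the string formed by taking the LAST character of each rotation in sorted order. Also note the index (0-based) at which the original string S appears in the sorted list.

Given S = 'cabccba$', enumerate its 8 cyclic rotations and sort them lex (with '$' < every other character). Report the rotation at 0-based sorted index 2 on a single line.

All 8 rotations (rotation i = S[i:]+S[:i]):
  rot[0] = cabccba$
  rot[1] = abccba$c
  rot[2] = bccba$ca
  rot[3] = ccba$cab
  rot[4] = cba$cabc
  rot[5] = ba$cabcc
  rot[6] = a$cabccb
  rot[7] = $cabccba
Sorted (with $ < everything):
  sorted[0] = $cabccba
  sorted[1] = a$cabccb
  sorted[2] = abccba$c
  sorted[3] = ba$cabcc
  sorted[4] = bccba$ca
  sorted[5] = cabccba$
  sorted[6] = cba$cabc
  sorted[7] = ccba$cab
sorted[2] = abccba$c

Answer: abccba$c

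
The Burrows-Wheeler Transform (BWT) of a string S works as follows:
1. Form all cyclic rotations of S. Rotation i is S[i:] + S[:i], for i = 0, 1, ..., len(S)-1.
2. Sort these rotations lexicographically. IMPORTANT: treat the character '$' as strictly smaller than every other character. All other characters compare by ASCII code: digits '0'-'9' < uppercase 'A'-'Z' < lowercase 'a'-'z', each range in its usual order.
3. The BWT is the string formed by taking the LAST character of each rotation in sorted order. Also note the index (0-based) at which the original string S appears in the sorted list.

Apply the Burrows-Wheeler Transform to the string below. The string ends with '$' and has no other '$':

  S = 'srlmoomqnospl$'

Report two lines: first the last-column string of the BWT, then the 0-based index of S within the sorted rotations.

All 14 rotations (rotation i = S[i:]+S[:i]):
  rot[0] = srlmoomqnospl$
  rot[1] = rlmoomqnospl$s
  rot[2] = lmoomqnospl$sr
  rot[3] = moomqnospl$srl
  rot[4] = oomqnospl$srlm
  rot[5] = omqnospl$srlmo
  rot[6] = mqnospl$srlmoo
  rot[7] = qnospl$srlmoom
  rot[8] = nospl$srlmoomq
  rot[9] = ospl$srlmoomqn
  rot[10] = spl$srlmoomqno
  rot[11] = pl$srlmoomqnos
  rot[12] = l$srlmoomqnosp
  rot[13] = $srlmoomqnospl
Sorted (with $ < everything):
  sorted[0] = $srlmoomqnospl  (last char: 'l')
  sorted[1] = l$srlmoomqnosp  (last char: 'p')
  sorted[2] = lmoomqnospl$sr  (last char: 'r')
  sorted[3] = moomqnospl$srl  (last char: 'l')
  sorted[4] = mqnospl$srlmoo  (last char: 'o')
  sorted[5] = nospl$srlmoomq  (last char: 'q')
  sorted[6] = omqnospl$srlmo  (last char: 'o')
  sorted[7] = oomqnospl$srlm  (last char: 'm')
  sorted[8] = ospl$srlmoomqn  (last char: 'n')
  sorted[9] = pl$srlmoomqnos  (last char: 's')
  sorted[10] = qnospl$srlmoom  (last char: 'm')
  sorted[11] = rlmoomqnospl$s  (last char: 's')
  sorted[12] = spl$srlmoomqno  (last char: 'o')
  sorted[13] = srlmoomqnospl$  (last char: '$')
Last column: lprloqomnsmso$
Original string S is at sorted index 13

Answer: lprloqomnsmso$
13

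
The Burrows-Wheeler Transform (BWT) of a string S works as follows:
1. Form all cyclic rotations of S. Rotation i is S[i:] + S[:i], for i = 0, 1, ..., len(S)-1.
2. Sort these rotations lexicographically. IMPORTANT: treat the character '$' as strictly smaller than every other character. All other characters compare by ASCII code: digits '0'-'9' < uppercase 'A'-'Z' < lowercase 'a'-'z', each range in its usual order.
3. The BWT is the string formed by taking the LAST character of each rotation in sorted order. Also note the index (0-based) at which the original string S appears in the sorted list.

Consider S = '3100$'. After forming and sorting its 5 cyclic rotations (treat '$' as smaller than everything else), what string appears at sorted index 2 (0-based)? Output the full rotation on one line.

Answer: 00$31

Derivation:
All 5 rotations (rotation i = S[i:]+S[:i]):
  rot[0] = 3100$
  rot[1] = 100$3
  rot[2] = 00$31
  rot[3] = 0$310
  rot[4] = $3100
Sorted (with $ < everything):
  sorted[0] = $3100
  sorted[1] = 0$310
  sorted[2] = 00$31
  sorted[3] = 100$3
  sorted[4] = 3100$
sorted[2] = 00$31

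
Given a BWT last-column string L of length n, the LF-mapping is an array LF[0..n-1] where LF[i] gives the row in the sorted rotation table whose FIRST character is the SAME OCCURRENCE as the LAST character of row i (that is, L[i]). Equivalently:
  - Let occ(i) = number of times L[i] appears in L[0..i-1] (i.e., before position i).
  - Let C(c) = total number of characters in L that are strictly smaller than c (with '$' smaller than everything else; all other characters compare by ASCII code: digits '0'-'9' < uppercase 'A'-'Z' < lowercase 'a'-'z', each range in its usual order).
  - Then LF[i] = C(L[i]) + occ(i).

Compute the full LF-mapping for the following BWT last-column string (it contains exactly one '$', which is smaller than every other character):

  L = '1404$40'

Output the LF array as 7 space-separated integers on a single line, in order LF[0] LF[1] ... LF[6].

Char counts: '$':1, '0':2, '1':1, '4':3
C (first-col start): C('$')=0, C('0')=1, C('1')=3, C('4')=4
L[0]='1': occ=0, LF[0]=C('1')+0=3+0=3
L[1]='4': occ=0, LF[1]=C('4')+0=4+0=4
L[2]='0': occ=0, LF[2]=C('0')+0=1+0=1
L[3]='4': occ=1, LF[3]=C('4')+1=4+1=5
L[4]='$': occ=0, LF[4]=C('$')+0=0+0=0
L[5]='4': occ=2, LF[5]=C('4')+2=4+2=6
L[6]='0': occ=1, LF[6]=C('0')+1=1+1=2

Answer: 3 4 1 5 0 6 2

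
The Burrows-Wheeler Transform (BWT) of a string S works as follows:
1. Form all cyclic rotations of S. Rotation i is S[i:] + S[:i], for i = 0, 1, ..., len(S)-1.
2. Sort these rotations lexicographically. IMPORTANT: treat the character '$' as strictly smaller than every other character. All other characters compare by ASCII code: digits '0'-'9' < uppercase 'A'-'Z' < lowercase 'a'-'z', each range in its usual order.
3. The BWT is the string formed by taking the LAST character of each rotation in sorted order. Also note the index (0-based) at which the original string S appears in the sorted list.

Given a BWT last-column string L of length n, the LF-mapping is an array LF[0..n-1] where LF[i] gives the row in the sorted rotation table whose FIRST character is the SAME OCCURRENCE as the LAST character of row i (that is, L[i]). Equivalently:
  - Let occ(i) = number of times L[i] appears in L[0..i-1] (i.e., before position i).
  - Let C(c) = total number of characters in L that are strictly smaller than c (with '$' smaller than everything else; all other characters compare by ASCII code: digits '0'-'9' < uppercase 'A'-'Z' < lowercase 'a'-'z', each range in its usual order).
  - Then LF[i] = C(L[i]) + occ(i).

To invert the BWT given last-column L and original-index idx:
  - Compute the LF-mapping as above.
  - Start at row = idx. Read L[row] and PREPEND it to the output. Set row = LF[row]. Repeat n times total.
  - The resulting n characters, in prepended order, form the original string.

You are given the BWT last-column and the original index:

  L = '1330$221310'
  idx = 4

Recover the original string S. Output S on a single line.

LF mapping: 3 8 9 1 0 6 7 4 10 5 2
Walk LF starting at row 4, prepending L[row]:
  step 1: row=4, L[4]='$', prepend. Next row=LF[4]=0
  step 2: row=0, L[0]='1', prepend. Next row=LF[0]=3
  step 3: row=3, L[3]='0', prepend. Next row=LF[3]=1
  step 4: row=1, L[1]='3', prepend. Next row=LF[1]=8
  step 5: row=8, L[8]='3', prepend. Next row=LF[8]=10
  step 6: row=10, L[10]='0', prepend. Next row=LF[10]=2
  step 7: row=2, L[2]='3', prepend. Next row=LF[2]=9
  step 8: row=9, L[9]='1', prepend. Next row=LF[9]=5
  step 9: row=5, L[5]='2', prepend. Next row=LF[5]=6
  step 10: row=6, L[6]='2', prepend. Next row=LF[6]=7
  step 11: row=7, L[7]='1', prepend. Next row=LF[7]=4
Reversed output: 1221303301$

Answer: 1221303301$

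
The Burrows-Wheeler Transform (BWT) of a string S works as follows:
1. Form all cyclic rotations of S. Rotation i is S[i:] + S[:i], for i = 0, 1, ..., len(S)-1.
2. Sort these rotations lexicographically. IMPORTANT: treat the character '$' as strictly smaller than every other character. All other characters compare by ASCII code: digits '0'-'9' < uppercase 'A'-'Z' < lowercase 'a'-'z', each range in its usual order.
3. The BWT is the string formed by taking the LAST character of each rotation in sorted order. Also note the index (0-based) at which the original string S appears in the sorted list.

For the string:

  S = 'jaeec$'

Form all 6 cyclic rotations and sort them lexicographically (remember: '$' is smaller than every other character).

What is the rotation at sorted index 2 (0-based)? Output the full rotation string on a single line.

Answer: c$jaee

Derivation:
All 6 rotations (rotation i = S[i:]+S[:i]):
  rot[0] = jaeec$
  rot[1] = aeec$j
  rot[2] = eec$ja
  rot[3] = ec$jae
  rot[4] = c$jaee
  rot[5] = $jaeec
Sorted (with $ < everything):
  sorted[0] = $jaeec
  sorted[1] = aeec$j
  sorted[2] = c$jaee
  sorted[3] = ec$jae
  sorted[4] = eec$ja
  sorted[5] = jaeec$
sorted[2] = c$jaee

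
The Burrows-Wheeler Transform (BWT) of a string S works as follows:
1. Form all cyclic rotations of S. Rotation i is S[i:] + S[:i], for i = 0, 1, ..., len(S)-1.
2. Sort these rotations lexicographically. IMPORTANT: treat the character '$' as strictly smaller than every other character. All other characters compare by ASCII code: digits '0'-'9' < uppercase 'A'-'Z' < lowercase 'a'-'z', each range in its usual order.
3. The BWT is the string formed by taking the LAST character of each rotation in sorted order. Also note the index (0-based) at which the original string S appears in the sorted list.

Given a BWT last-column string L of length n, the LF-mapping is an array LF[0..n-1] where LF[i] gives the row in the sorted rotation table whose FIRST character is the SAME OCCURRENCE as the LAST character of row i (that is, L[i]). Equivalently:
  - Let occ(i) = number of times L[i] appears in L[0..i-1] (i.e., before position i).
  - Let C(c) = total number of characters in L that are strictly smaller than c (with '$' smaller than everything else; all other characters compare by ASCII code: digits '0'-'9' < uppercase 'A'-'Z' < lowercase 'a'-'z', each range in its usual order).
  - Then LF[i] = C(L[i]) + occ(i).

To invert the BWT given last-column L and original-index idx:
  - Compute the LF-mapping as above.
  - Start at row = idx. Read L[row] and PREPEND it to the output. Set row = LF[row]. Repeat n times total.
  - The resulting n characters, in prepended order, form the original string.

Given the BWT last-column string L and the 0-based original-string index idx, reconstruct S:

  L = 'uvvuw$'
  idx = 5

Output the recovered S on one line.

Answer: wvuvu$

Derivation:
LF mapping: 1 3 4 2 5 0
Walk LF starting at row 5, prepending L[row]:
  step 1: row=5, L[5]='$', prepend. Next row=LF[5]=0
  step 2: row=0, L[0]='u', prepend. Next row=LF[0]=1
  step 3: row=1, L[1]='v', prepend. Next row=LF[1]=3
  step 4: row=3, L[3]='u', prepend. Next row=LF[3]=2
  step 5: row=2, L[2]='v', prepend. Next row=LF[2]=4
  step 6: row=4, L[4]='w', prepend. Next row=LF[4]=5
Reversed output: wvuvu$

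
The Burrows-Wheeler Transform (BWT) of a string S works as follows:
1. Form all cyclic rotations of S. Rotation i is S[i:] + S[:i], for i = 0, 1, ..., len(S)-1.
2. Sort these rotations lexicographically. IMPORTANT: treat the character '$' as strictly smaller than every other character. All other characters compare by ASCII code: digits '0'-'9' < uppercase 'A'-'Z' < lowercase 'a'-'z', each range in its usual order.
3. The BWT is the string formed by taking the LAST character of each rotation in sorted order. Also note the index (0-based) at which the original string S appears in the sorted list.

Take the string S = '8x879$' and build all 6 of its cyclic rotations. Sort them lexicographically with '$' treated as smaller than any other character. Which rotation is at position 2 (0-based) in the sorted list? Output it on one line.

All 6 rotations (rotation i = S[i:]+S[:i]):
  rot[0] = 8x879$
  rot[1] = x879$8
  rot[2] = 879$8x
  rot[3] = 79$8x8
  rot[4] = 9$8x87
  rot[5] = $8x879
Sorted (with $ < everything):
  sorted[0] = $8x879
  sorted[1] = 79$8x8
  sorted[2] = 879$8x
  sorted[3] = 8x879$
  sorted[4] = 9$8x87
  sorted[5] = x879$8
sorted[2] = 879$8x

Answer: 879$8x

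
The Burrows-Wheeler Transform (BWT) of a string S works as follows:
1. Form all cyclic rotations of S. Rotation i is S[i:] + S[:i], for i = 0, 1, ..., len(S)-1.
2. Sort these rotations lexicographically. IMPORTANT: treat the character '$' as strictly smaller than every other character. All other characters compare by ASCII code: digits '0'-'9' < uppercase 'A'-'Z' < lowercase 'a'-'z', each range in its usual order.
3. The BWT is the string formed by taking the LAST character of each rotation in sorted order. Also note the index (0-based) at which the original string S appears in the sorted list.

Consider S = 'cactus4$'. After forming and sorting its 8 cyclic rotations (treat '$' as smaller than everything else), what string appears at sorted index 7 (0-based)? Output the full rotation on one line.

Answer: us4$cact

Derivation:
All 8 rotations (rotation i = S[i:]+S[:i]):
  rot[0] = cactus4$
  rot[1] = actus4$c
  rot[2] = ctus4$ca
  rot[3] = tus4$cac
  rot[4] = us4$cact
  rot[5] = s4$cactu
  rot[6] = 4$cactus
  rot[7] = $cactus4
Sorted (with $ < everything):
  sorted[0] = $cactus4
  sorted[1] = 4$cactus
  sorted[2] = actus4$c
  sorted[3] = cactus4$
  sorted[4] = ctus4$ca
  sorted[5] = s4$cactu
  sorted[6] = tus4$cac
  sorted[7] = us4$cact
sorted[7] = us4$cact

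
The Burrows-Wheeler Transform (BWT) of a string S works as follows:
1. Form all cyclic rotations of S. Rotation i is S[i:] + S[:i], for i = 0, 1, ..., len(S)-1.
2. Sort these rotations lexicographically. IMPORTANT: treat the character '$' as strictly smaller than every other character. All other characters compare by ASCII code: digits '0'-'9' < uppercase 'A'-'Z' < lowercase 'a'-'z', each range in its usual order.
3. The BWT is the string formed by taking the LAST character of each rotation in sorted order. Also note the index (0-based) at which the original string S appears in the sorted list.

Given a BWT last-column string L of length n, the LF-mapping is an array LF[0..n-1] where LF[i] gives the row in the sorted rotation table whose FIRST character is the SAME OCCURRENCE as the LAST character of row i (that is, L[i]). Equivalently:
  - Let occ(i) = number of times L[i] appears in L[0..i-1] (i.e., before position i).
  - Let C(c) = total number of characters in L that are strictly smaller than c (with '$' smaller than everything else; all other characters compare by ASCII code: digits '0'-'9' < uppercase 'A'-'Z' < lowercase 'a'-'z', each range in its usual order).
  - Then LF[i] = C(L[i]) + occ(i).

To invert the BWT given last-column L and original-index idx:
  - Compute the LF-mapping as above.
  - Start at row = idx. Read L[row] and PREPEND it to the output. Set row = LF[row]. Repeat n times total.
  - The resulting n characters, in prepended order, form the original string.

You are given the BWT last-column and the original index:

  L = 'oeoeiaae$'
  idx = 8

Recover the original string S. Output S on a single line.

Answer: oaieeaeo$

Derivation:
LF mapping: 7 3 8 4 6 1 2 5 0
Walk LF starting at row 8, prepending L[row]:
  step 1: row=8, L[8]='$', prepend. Next row=LF[8]=0
  step 2: row=0, L[0]='o', prepend. Next row=LF[0]=7
  step 3: row=7, L[7]='e', prepend. Next row=LF[7]=5
  step 4: row=5, L[5]='a', prepend. Next row=LF[5]=1
  step 5: row=1, L[1]='e', prepend. Next row=LF[1]=3
  step 6: row=3, L[3]='e', prepend. Next row=LF[3]=4
  step 7: row=4, L[4]='i', prepend. Next row=LF[4]=6
  step 8: row=6, L[6]='a', prepend. Next row=LF[6]=2
  step 9: row=2, L[2]='o', prepend. Next row=LF[2]=8
Reversed output: oaieeaeo$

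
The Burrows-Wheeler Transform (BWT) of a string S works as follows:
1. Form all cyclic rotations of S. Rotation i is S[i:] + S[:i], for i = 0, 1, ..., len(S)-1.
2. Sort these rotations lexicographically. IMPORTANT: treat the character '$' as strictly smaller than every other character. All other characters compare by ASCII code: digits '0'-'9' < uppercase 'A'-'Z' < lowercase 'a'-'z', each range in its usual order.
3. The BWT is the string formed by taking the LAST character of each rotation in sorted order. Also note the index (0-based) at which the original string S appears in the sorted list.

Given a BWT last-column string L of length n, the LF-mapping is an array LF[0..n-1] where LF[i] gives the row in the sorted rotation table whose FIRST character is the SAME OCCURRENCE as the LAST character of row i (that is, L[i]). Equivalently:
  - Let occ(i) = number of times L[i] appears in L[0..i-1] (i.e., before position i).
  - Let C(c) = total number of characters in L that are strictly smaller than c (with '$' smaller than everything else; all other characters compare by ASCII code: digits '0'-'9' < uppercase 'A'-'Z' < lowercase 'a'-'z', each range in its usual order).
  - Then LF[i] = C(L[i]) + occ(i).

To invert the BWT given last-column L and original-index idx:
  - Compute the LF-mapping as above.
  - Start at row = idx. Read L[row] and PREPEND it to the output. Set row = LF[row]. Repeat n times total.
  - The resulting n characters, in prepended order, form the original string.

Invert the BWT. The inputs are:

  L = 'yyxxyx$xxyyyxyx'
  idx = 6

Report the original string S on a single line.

LF mapping: 8 9 1 2 10 3 0 4 5 11 12 13 6 14 7
Walk LF starting at row 6, prepending L[row]:
  step 1: row=6, L[6]='$', prepend. Next row=LF[6]=0
  step 2: row=0, L[0]='y', prepend. Next row=LF[0]=8
  step 3: row=8, L[8]='x', prepend. Next row=LF[8]=5
  step 4: row=5, L[5]='x', prepend. Next row=LF[5]=3
  step 5: row=3, L[3]='x', prepend. Next row=LF[3]=2
  step 6: row=2, L[2]='x', prepend. Next row=LF[2]=1
  step 7: row=1, L[1]='y', prepend. Next row=LF[1]=9
  step 8: row=9, L[9]='y', prepend. Next row=LF[9]=11
  step 9: row=11, L[11]='y', prepend. Next row=LF[11]=13
  step 10: row=13, L[13]='y', prepend. Next row=LF[13]=14
  step 11: row=14, L[14]='x', prepend. Next row=LF[14]=7
  step 12: row=7, L[7]='x', prepend. Next row=LF[7]=4
  step 13: row=4, L[4]='y', prepend. Next row=LF[4]=10
  step 14: row=10, L[10]='y', prepend. Next row=LF[10]=12
  step 15: row=12, L[12]='x', prepend. Next row=LF[12]=6
Reversed output: xyyxxyyyyxxxxy$

Answer: xyyxxyyyyxxxxy$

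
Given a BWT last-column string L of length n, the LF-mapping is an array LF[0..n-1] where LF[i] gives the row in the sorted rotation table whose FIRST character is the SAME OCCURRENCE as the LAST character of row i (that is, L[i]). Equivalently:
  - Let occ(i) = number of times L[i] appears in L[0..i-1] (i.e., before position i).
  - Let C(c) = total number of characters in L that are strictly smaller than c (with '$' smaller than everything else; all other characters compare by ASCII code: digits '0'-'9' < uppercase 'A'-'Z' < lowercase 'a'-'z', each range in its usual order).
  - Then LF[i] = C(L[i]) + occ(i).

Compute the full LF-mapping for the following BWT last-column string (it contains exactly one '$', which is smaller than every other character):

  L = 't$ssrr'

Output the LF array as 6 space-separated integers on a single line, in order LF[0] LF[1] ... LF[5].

Answer: 5 0 3 4 1 2

Derivation:
Char counts: '$':1, 'r':2, 's':2, 't':1
C (first-col start): C('$')=0, C('r')=1, C('s')=3, C('t')=5
L[0]='t': occ=0, LF[0]=C('t')+0=5+0=5
L[1]='$': occ=0, LF[1]=C('$')+0=0+0=0
L[2]='s': occ=0, LF[2]=C('s')+0=3+0=3
L[3]='s': occ=1, LF[3]=C('s')+1=3+1=4
L[4]='r': occ=0, LF[4]=C('r')+0=1+0=1
L[5]='r': occ=1, LF[5]=C('r')+1=1+1=2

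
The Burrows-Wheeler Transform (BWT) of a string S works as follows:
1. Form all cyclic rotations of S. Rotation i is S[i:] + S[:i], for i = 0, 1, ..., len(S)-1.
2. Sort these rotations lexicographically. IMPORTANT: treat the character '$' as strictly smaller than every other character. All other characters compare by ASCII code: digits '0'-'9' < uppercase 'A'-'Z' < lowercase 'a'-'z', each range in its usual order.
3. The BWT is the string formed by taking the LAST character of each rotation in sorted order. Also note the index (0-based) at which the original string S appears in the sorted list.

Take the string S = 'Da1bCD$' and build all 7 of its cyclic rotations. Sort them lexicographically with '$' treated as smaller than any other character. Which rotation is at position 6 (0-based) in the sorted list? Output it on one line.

Answer: bCD$Da1

Derivation:
All 7 rotations (rotation i = S[i:]+S[:i]):
  rot[0] = Da1bCD$
  rot[1] = a1bCD$D
  rot[2] = 1bCD$Da
  rot[3] = bCD$Da1
  rot[4] = CD$Da1b
  rot[5] = D$Da1bC
  rot[6] = $Da1bCD
Sorted (with $ < everything):
  sorted[0] = $Da1bCD
  sorted[1] = 1bCD$Da
  sorted[2] = CD$Da1b
  sorted[3] = D$Da1bC
  sorted[4] = Da1bCD$
  sorted[5] = a1bCD$D
  sorted[6] = bCD$Da1
sorted[6] = bCD$Da1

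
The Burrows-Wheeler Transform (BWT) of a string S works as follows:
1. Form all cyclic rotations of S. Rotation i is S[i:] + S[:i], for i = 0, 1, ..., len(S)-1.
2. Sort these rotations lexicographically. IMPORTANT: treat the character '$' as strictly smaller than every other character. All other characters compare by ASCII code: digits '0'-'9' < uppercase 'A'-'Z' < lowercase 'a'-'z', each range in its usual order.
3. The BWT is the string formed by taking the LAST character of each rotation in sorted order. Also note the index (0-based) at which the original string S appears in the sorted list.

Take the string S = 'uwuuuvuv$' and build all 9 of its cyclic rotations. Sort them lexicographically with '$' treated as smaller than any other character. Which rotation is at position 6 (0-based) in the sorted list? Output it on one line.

All 9 rotations (rotation i = S[i:]+S[:i]):
  rot[0] = uwuuuvuv$
  rot[1] = wuuuvuv$u
  rot[2] = uuuvuv$uw
  rot[3] = uuvuv$uwu
  rot[4] = uvuv$uwuu
  rot[5] = vuv$uwuuu
  rot[6] = uv$uwuuuv
  rot[7] = v$uwuuuvu
  rot[8] = $uwuuuvuv
Sorted (with $ < everything):
  sorted[0] = $uwuuuvuv
  sorted[1] = uuuvuv$uw
  sorted[2] = uuvuv$uwu
  sorted[3] = uv$uwuuuv
  sorted[4] = uvuv$uwuu
  sorted[5] = uwuuuvuv$
  sorted[6] = v$uwuuuvu
  sorted[7] = vuv$uwuuu
  sorted[8] = wuuuvuv$u
sorted[6] = v$uwuuuvu

Answer: v$uwuuuvu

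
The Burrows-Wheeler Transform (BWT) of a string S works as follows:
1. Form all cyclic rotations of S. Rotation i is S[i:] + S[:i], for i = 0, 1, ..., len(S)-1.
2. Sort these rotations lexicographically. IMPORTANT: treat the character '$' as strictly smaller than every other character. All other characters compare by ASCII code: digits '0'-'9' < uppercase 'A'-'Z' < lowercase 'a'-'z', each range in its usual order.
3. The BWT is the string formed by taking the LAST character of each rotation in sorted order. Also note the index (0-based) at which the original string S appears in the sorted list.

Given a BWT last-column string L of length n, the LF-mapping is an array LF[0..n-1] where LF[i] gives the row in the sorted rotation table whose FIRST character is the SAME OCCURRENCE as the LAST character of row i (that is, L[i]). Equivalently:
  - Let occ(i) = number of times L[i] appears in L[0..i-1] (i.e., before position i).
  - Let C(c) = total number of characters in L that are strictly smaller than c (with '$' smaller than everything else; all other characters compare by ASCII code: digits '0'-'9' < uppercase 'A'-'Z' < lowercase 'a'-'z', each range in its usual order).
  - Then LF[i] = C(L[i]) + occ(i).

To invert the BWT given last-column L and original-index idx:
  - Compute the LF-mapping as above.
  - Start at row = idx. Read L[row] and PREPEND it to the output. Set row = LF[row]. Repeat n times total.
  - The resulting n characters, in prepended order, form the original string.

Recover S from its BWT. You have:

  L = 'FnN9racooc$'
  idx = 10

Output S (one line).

LF mapping: 2 7 3 1 10 4 5 8 9 6 0
Walk LF starting at row 10, prepending L[row]:
  step 1: row=10, L[10]='$', prepend. Next row=LF[10]=0
  step 2: row=0, L[0]='F', prepend. Next row=LF[0]=2
  step 3: row=2, L[2]='N', prepend. Next row=LF[2]=3
  step 4: row=3, L[3]='9', prepend. Next row=LF[3]=1
  step 5: row=1, L[1]='n', prepend. Next row=LF[1]=7
  step 6: row=7, L[7]='o', prepend. Next row=LF[7]=8
  step 7: row=8, L[8]='o', prepend. Next row=LF[8]=9
  step 8: row=9, L[9]='c', prepend. Next row=LF[9]=6
  step 9: row=6, L[6]='c', prepend. Next row=LF[6]=5
  step 10: row=5, L[5]='a', prepend. Next row=LF[5]=4
  step 11: row=4, L[4]='r', prepend. Next row=LF[4]=10
Reversed output: raccoon9NF$

Answer: raccoon9NF$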